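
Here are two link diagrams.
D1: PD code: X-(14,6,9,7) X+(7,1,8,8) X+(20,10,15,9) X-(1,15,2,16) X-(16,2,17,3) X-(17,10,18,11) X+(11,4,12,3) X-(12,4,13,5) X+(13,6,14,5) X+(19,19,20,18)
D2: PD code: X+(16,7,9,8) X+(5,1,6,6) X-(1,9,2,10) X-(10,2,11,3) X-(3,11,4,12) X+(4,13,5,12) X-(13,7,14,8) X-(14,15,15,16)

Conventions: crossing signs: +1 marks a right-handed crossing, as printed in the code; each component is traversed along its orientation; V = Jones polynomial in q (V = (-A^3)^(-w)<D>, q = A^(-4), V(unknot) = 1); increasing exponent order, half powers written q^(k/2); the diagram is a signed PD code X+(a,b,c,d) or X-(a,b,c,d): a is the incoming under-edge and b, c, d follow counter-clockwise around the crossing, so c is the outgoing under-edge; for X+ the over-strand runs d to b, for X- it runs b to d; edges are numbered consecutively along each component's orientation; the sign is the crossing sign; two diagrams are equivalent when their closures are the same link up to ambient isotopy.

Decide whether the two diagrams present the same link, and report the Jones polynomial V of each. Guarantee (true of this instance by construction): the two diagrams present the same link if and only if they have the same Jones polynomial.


equivalent: yes
V(D1) = q^-3 + q^-2 + q^-1 + 1  (w 0, c 10, <D> = 1 + A^4 + A^8 + A^12)
V(D2) = q^-3 + q^-2 + q^-1 + 1  (w -2, c 8, <D> = A^-6 + A^-2 + A^2 + A^6)
why: from 10 to 8 crossings by R-moves: one link, two diagrams


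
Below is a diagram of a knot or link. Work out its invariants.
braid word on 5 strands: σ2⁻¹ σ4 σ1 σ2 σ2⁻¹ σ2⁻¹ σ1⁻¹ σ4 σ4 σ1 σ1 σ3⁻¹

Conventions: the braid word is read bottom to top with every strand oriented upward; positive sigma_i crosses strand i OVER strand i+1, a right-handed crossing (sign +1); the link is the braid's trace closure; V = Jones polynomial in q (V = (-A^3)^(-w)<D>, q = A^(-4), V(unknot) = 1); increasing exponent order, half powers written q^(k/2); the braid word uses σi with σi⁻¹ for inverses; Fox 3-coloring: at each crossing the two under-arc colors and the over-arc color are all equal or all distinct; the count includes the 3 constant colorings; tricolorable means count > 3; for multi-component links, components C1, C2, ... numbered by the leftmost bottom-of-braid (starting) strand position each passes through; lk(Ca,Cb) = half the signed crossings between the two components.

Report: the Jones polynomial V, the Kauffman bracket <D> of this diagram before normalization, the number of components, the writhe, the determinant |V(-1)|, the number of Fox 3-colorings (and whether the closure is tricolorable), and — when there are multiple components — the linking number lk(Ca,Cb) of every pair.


Jones polynomial: V(q) = q^-1 - 1 + 2q - 3q^2 + 3q^3 - 2q^4 + 2q^5 - q^6
<D> = -A^-18 + 2A^-14 - 2A^-10 + 3A^-6 - 3A^-2 + 2A^2 - A^6 + A^10; writhe +2
components 1, writhe +2 (12 crossings)
3-colorings: 9 of 3^12, det 15 — tricolorable
note: the word shrinks to σ2⁻¹ σ4 σ1 σ2⁻¹ σ1⁻¹ σ4 σ4 σ1 σ1 σ3⁻¹ after cancelling


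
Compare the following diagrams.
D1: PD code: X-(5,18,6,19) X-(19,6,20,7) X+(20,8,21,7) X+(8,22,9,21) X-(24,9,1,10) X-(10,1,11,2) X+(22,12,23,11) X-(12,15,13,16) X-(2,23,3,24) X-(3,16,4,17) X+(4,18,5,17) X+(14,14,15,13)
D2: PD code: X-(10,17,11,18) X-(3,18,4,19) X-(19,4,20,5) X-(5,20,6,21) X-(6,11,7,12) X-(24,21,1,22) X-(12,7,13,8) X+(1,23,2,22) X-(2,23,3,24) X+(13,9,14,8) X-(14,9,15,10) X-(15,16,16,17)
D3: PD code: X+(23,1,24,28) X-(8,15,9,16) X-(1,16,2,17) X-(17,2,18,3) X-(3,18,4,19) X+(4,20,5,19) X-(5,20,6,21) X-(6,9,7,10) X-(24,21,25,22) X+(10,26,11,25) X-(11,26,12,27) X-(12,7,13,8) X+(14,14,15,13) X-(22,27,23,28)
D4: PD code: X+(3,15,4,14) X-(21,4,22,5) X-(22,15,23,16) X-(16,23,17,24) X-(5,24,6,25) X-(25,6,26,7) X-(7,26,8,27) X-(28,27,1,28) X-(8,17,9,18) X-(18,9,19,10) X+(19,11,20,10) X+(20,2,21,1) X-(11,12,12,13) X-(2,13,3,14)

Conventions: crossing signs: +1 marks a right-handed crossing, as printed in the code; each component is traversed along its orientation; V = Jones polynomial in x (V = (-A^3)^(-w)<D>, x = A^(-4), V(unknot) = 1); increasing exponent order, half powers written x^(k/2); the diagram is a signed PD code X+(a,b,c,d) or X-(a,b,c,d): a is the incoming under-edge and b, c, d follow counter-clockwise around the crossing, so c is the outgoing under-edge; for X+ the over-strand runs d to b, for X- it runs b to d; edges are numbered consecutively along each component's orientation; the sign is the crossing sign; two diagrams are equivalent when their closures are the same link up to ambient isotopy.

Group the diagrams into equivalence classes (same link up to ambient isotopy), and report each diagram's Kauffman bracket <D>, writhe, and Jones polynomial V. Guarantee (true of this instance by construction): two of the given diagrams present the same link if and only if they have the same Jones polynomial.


grouping into links: {D1} | {D2, D3, D4}
V(D1) = -x^-4 + x^-3 + x^-1  (w -2, c 12, <D> = A^-2 + A^6 - A^10)
V(D2) = x^-8 - 2x^-7 + x^-6 - 2x^-5 + 2x^-4 + x^-2  (w -8, c 12, <D> = A^-16 + 2A^-8 - 2A^-4 + 1 - 2A^4 + A^8)
V(D3) = x^-8 - 2x^-7 + x^-6 - 2x^-5 + 2x^-4 + x^-2  [14 crossings, <D> = A^-10 + 2A^-2 - 2A^2 + A^6 - 2A^10 + A^14, w = -6]
D4 (bracket A^-16 + 2A^-8 - 2A^-4 + 1 - 2A^4 + A^8; 14 crossings at w = -8): V = x^-8 - 2x^-7 + x^-6 - 2x^-5 + 2x^-4 + x^-2
key observation: V(x) takes 2 values over 4 diagrams, fixing the grouping


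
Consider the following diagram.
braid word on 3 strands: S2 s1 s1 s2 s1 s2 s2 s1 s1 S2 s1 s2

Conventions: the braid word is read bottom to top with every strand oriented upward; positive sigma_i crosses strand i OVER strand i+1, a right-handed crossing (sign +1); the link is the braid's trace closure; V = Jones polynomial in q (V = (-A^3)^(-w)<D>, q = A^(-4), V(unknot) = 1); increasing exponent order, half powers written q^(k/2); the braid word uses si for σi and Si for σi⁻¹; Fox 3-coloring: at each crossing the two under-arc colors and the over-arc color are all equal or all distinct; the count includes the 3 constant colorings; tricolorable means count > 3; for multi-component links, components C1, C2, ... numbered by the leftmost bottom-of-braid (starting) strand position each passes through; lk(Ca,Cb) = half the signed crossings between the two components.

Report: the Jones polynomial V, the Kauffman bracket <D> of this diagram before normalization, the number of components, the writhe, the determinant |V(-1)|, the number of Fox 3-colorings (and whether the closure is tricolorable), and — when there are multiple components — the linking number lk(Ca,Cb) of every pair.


Jones polynomial: V(q) = q^3 + 2q^5 - 2q^6 + 2q^7 - 3q^8 + 2q^9 - 2q^10 + q^11
<D> = A^-20 - 2A^-16 + 2A^-12 - 3A^-8 + 2A^-4 - 2 + 2A^4 + A^12; writhe +8
components 1, writhe +8 (12 crossings)
3-colorings: 9 of 3^12, det 15 — tricolorable
note: |V(-1)| = 15: so tricolorable, since 3 divides 15


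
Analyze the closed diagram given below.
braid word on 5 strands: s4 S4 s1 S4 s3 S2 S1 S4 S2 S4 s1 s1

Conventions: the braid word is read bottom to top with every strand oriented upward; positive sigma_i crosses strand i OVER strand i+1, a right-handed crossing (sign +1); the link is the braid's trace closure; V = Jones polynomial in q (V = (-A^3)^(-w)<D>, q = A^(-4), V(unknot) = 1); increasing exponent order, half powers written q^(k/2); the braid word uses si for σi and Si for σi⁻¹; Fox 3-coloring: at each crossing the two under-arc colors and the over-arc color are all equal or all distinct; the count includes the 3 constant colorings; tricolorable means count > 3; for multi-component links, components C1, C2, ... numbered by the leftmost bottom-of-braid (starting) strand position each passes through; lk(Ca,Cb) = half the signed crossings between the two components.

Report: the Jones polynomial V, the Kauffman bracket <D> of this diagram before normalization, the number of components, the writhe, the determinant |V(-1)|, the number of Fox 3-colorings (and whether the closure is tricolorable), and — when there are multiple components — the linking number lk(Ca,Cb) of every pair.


Jones polynomial: V(q) = -q^-4 + q^-3 + q^-1
<D> = A^-2 + A^6 - A^10; writhe -2
components 1, writhe -2 (12 crossings)
3-colorings: 9 of 3^12, det 3 — tricolorable
note: the word shrinks to σ1 σ4⁻¹ σ3 σ2⁻¹ σ1⁻¹ σ4⁻¹ σ2⁻¹ σ4⁻¹ σ1 σ1 after cancelling


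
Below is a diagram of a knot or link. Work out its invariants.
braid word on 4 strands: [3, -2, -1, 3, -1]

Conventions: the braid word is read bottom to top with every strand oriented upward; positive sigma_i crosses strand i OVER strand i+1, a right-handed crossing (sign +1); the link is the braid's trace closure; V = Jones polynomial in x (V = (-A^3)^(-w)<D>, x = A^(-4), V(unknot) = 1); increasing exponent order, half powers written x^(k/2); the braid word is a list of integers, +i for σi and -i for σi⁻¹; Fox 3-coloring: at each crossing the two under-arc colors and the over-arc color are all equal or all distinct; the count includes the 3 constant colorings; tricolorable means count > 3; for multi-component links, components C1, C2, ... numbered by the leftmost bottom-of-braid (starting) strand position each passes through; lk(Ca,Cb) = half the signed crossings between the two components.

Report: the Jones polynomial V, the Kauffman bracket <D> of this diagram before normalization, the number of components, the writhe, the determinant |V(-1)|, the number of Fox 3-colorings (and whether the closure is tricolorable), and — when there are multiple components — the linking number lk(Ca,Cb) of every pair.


V(x) = x^-2 + 2 + x^2
bracket: -A^-11 - 2A^-3 - A^5, w = -1
3 components, writhe -1, over 5 crossings
lk(C1,C2) = -1
linking number lk(C1,C3) = 0
lk(C2,C3): +1
det 4, colorings 3 of 3^5 — not tricolorable
observation: span 4 respects span(V) <= c + mu - 1 = 7 for this 3-component diagram


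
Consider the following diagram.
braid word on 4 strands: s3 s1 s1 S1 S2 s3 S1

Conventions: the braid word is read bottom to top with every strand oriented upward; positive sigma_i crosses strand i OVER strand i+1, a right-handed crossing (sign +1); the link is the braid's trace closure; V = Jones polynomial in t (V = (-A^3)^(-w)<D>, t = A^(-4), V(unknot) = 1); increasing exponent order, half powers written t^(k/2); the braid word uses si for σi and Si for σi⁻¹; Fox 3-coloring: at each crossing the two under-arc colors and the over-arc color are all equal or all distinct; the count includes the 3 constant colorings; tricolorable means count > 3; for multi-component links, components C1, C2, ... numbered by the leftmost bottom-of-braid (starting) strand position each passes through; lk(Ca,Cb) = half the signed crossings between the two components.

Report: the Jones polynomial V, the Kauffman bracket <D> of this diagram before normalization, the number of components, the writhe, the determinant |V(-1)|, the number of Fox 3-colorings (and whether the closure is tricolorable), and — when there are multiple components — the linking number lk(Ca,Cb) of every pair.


V(t) = 1 + t + t^2 + t^3
bracket: -A^-9 - A^-5 - A^-1 - A^3, w = +1
3 components, writhe +1, over 7 crossings
lk(C1,C2) = 0
linking number lk(C1,C3) = +1
lk(C2,C3): 0
det 0, colorings 9 of 3^7 — tricolorable
observation: w = +1 shifts under R1 moves; the (-A^3)^(-1) factor cancels that in V


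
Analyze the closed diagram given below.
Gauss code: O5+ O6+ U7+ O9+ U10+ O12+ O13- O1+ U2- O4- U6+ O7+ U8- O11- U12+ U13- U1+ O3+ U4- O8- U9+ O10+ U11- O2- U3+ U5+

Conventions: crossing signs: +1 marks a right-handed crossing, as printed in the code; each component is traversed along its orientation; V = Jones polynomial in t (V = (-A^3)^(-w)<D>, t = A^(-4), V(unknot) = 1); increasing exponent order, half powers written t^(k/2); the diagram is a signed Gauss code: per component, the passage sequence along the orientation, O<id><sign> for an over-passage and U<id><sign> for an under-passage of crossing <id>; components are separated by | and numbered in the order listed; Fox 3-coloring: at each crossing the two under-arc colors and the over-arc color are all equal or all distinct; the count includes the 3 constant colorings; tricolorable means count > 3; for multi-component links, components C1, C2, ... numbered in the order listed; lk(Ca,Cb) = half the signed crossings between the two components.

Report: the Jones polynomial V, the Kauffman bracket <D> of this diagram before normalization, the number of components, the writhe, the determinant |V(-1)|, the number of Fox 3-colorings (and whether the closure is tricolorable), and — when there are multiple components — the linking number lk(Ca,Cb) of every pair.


Jones polynomial: V(t) = t^-3 - 4t^-2 + 8t^-1 - 11 + 15t - 16t^2 + 15t^3 - 12t^4 + 8t^5 - 4t^6 + t^7
<D> = -A^-19 + 4A^-15 - 8A^-11 + 12A^-7 - 15A^-3 + 16A - 15A^5 + 11A^9 - 8A^13 + 4A^17 - A^21; writhe +3
components 1, writhe +3 (13 crossings)
3-colorings: 3 of 3^13, det 95 — not tricolorable
note: the span of V is 10, forcing >= 10 crossings in any diagram


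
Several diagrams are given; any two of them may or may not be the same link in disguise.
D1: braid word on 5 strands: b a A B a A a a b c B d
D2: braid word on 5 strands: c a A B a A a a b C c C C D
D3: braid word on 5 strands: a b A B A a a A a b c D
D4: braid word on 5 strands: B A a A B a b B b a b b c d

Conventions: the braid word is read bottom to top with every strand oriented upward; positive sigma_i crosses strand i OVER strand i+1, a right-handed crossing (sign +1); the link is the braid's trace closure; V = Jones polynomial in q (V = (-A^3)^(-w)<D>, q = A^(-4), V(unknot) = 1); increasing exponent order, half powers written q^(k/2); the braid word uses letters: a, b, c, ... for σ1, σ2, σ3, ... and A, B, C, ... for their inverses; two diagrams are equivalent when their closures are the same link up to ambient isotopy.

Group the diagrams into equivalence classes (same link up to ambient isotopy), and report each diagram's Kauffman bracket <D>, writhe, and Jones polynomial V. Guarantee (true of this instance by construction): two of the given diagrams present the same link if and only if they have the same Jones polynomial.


equivalence classes: {D1, D2, D3, D4}
D1 (bracket 1 + A^4 + A^8 + A^12; 12 crossings at w = +4): V = 1 + q + q^2 + q^3
V(D2) = 1 + q + q^2 + q^3  (w 0, c 14, <D> = A^-12 + A^-8 + A^-4 + 1)
V(D3) = 1 + q + q^2 + q^3  (w +2, c 12, <D> = A^-6 + A^-2 + A^2 + A^6)
D4 (bracket 1 + A^4 + A^8 + A^12; 14 crossings at w = +4): V = 1 + q + q^2 + q^3
observation: all 4 diagrams share one V(q), hence one class


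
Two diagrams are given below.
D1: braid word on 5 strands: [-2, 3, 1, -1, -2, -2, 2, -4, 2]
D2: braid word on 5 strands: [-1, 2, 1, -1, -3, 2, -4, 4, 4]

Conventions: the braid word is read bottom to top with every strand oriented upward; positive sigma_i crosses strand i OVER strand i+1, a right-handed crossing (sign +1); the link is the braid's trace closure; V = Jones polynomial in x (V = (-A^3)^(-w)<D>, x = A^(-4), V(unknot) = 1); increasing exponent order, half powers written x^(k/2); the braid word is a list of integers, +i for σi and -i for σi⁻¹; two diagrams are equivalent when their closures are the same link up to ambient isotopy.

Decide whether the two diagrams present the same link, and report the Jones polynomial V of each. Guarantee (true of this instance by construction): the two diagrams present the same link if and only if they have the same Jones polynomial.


equivalent: no
D1 (bracket A^-5 + A^-1; 9 crossings at w = -1): V = -x^(-1/2) - x^(1/2)
V(D2) = -x^(1/2) - x^(5/2)  [9 crossings, <D> = A^-7 + A, w = +1]
observation: 2 values of V(x) split the 2 diagrams


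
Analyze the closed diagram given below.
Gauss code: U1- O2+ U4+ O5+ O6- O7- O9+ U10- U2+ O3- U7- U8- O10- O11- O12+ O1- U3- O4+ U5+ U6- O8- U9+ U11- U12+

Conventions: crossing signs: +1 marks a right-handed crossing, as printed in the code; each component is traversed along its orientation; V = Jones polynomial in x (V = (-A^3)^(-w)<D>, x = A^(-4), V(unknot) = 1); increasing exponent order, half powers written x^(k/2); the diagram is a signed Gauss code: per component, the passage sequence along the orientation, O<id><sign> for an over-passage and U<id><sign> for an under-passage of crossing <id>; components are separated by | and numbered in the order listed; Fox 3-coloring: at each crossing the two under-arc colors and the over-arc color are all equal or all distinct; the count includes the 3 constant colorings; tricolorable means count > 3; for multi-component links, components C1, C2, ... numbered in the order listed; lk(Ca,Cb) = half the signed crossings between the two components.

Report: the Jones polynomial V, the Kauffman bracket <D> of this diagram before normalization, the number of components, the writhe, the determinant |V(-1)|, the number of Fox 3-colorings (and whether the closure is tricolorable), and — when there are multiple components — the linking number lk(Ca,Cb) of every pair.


V = -x^-5 + x^-4 - x^-3 + 2x^-2 - x^-1 + 2 - x
<D> = -A^-10 + 2A^-6 - A^-2 + 2A^2 - A^6 + A^10 - A^14 (w = -2)
1 component over 12 crossings, w = -2
9 Fox colorings among 3^12, |V(-1)| = 9: tricolorable
why: |V(-1)| = 9: so tricolorable, since 3 divides 9


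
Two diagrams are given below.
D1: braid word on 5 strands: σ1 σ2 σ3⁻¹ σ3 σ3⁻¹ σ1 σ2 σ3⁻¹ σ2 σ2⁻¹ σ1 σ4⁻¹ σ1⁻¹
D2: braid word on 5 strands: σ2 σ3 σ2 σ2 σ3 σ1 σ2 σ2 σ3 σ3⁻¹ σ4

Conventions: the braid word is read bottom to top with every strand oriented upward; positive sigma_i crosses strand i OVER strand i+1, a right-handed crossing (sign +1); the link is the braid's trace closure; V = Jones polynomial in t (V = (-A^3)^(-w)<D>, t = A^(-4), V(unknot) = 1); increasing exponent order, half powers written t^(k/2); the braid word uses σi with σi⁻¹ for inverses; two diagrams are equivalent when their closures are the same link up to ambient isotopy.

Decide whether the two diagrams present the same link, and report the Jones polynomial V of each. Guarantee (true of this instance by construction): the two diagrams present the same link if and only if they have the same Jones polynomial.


same link: no
V(D1) = -t^(-3/2) + t^(-1/2) - 2t^(1/2) + t^(3/2) - 2t^(5/2) + t^(7/2)  [13 crossings, <D> = -A^-11 + 2A^-7 - A^-3 + 2A - A^5 + A^9, w = +1]
D2 (bracket -A^-3 + A + A^9 + A^17; 11 crossings at w = +9): V = -t^(5/2) - t^(9/2) - t^(13/2) + t^(15/2)
note: 2 classes among 2 diagrams; unequal V(t) rules out equality


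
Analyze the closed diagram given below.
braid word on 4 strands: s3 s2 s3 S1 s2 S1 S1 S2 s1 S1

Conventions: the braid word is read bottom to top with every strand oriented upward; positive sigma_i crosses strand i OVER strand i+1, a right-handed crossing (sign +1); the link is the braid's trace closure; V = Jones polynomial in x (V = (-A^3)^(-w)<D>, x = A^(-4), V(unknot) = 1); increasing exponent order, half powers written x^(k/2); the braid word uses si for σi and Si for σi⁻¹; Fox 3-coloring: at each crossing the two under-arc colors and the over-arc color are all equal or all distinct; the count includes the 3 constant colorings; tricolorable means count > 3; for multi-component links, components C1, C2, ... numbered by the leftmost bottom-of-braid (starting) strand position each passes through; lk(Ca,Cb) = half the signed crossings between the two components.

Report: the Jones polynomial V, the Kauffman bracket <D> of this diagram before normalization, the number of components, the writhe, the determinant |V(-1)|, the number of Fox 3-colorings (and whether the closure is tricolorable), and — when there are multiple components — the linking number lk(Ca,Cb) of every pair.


V(x) = x^(-7/2) - 2x^(-5/2) + x^(-3/2) - 2x^(-1/2) + x^(1/2) - x^(3/2)
bracket: -A^-6 + A^-2 - 2A^2 + A^6 - 2A^10 + A^14, w = 0
2 components, writhe 0, over 10 crossings
lk(C1,C2) = 0
det 8, colorings 3 of 3^10 — not tricolorable
observation: w = 0 shifts under R1 moves; the (-A^3)^(0) factor cancels that in V


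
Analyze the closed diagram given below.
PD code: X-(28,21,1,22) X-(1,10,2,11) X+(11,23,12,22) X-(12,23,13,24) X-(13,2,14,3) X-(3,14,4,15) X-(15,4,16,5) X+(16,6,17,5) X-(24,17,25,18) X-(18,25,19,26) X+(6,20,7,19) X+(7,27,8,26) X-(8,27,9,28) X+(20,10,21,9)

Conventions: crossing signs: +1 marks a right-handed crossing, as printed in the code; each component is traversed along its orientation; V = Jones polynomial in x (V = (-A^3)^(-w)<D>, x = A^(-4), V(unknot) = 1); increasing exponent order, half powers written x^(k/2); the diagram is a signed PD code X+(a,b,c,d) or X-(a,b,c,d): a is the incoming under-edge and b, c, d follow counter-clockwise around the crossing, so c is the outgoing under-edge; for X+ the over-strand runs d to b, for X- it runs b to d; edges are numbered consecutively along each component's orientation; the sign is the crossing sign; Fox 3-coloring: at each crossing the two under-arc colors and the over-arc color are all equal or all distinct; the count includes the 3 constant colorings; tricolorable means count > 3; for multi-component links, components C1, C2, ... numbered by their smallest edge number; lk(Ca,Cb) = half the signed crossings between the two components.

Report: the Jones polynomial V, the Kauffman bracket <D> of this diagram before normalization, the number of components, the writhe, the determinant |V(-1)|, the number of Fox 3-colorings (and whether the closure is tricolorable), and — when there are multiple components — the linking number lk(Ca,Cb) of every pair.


Jones polynomial: V(x) = x^-7 - 2x^-6 + 2x^-5 - 3x^-4 + 3x^-3 - 2x^-2 + 2x^-1
<D> = 2A^-8 - 2A^-4 + 3 - 3A^4 + 2A^8 - 2A^12 + A^16; writhe -4
components 1, writhe -4 (14 crossings)
3-colorings: 9 of 3^14, det 15 — tricolorable
note: |V(-1)| = 15: so tricolorable, since 3 divides 15


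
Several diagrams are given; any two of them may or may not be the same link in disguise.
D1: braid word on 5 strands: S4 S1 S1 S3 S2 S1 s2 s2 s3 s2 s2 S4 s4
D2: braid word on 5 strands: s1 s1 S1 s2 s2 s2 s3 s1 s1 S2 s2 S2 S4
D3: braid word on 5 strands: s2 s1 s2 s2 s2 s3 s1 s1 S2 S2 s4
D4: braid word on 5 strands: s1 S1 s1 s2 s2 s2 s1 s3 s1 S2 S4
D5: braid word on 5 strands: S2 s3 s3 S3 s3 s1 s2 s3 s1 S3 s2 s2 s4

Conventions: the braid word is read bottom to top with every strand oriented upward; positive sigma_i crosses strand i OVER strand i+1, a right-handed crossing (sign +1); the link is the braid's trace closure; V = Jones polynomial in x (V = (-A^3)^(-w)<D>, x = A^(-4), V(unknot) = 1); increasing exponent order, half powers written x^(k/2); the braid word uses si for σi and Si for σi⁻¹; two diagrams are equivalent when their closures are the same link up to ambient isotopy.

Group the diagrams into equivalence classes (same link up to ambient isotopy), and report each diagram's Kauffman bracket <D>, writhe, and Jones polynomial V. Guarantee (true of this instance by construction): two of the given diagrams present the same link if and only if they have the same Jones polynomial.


equivalence classes: {D1} | {D2, D3, D4} | {D5}
D1 (bracket A^-13 + A^-5; 13 crossings at w = -1): V = -x^(1/2) - x^(5/2)
V(D2) = -x^(3/2) + x^(5/2) - 3x^(7/2) + 2x^(9/2) - 2x^(11/2) + 2x^(13/2) - x^(15/2)  [13 crossings, <D> = A^-15 - 2A^-11 + 2A^-7 - 2A^-3 + 3A - A^5 + A^9, w = +5]
V(D3) = -x^(3/2) + x^(5/2) - 3x^(7/2) + 2x^(9/2) - 2x^(11/2) + 2x^(13/2) - x^(15/2)  (w +7, c 11, <D> = A^-9 - 2A^-5 + 2A^-1 - 2A^3 + 3A^7 - A^11 + A^15)
V(D4) = -x^(3/2) + x^(5/2) - 3x^(7/2) + 2x^(9/2) - 2x^(11/2) + 2x^(13/2) - x^(15/2)  (w +5, c 11, <D> = A^-15 - 2A^-11 + 2A^-7 - 2A^-3 + 3A - A^5 + A^9)
D5 (bracket -A^-5 + A^-1 - A^3 + 2A^7 + A^15; 13 crossings at w = +7): V = -x^(3/2) - 2x^(7/2) + x^(9/2) - x^(11/2) + x^(13/2)
key observation: 3 classes among 5 diagrams; unequal V(x) rules out equality


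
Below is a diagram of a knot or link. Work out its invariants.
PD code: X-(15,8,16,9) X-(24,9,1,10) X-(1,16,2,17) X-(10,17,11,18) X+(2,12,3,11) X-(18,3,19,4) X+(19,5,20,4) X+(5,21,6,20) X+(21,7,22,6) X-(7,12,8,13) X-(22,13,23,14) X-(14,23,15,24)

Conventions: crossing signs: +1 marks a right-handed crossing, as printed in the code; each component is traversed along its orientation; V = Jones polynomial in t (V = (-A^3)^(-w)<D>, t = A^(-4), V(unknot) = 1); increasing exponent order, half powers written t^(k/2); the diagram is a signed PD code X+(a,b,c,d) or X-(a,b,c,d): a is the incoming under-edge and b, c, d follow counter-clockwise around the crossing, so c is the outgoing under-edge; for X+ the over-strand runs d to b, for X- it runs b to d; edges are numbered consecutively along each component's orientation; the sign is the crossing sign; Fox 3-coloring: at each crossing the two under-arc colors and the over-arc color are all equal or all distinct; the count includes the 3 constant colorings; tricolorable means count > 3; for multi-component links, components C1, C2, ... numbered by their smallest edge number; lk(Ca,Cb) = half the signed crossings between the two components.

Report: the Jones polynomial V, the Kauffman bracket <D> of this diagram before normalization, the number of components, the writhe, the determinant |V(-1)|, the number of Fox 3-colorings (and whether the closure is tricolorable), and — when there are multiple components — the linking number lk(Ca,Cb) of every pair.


Jones polynomial: V(t) = -t^-6 + t^-5 - t^-4 + 2t^-3 - t^-2 + t^-1
<D> = A^-8 - A^-4 + 2 - A^4 + A^8 - A^12; writhe -4
components 1, writhe -4 (12 crossings)
3-colorings: 3 of 3^12, det 7 — not tricolorable
note: the span of V is 5, forcing >= 5 crossings in any diagram


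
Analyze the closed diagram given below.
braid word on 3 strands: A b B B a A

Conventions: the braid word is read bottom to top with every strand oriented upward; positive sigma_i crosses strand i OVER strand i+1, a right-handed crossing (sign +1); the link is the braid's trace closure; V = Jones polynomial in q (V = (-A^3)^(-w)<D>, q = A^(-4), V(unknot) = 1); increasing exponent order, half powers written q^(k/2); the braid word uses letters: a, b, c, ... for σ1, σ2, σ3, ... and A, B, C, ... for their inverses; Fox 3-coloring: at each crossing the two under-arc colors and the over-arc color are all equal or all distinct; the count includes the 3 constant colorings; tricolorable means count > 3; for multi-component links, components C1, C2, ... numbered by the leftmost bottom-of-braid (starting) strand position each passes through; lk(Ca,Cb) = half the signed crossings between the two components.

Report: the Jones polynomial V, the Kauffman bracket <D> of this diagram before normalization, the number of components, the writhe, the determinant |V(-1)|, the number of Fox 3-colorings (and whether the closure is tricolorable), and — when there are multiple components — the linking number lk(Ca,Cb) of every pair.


V(q) = 1
bracket: A^-6, w = -2
1 component, writhe -2, over 6 crossings
det 1, colorings 3 of 3^6 — not tricolorable
observation: the word shrinks to σ1⁻¹ σ2⁻¹ after cancelling


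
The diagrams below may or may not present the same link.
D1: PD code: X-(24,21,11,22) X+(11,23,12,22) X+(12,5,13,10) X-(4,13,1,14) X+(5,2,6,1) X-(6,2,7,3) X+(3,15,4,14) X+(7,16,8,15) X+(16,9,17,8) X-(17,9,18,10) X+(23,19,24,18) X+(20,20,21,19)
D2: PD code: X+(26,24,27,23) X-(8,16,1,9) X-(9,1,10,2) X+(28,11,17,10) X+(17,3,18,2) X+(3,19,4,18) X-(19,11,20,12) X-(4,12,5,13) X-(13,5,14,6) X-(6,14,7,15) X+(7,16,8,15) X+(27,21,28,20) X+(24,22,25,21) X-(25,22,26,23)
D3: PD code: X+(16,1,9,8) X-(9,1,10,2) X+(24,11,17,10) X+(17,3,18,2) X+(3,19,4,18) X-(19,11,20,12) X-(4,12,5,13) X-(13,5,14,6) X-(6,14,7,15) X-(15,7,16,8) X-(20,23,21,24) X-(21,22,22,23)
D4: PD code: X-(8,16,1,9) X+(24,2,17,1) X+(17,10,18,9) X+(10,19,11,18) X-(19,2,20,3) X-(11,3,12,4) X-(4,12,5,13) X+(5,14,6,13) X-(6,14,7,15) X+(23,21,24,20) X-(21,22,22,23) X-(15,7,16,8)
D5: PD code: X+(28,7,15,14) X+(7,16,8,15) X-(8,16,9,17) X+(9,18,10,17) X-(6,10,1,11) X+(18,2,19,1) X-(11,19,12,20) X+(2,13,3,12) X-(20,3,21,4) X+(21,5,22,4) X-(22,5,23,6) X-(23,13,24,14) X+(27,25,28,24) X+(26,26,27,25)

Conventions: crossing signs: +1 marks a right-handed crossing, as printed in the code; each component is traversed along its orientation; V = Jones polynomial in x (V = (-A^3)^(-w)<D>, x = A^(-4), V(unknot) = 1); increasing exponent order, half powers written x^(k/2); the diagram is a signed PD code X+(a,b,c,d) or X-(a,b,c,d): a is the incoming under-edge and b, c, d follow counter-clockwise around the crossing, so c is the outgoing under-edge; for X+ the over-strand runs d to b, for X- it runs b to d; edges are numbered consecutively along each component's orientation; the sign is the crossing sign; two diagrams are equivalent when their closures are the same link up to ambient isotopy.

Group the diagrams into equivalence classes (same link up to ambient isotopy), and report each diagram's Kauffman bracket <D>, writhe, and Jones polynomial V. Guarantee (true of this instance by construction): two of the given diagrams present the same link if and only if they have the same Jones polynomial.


equivalence classes: {D1} | {D2, D3, D4} | {D5}
D1 (bracket 1 + A^4 + A^8 + A^12; 12 crossings at w = +4): V = 1 + x + x^2 + x^3
D2 (bracket A^-4 + 2A^4 - A^8 + 2A^12 - A^16 + A^20; 14 crossings at w = 0): V = x^-5 - x^-4 + 2x^-3 - x^-2 + 2x^-1 + x
D3 (bracket A^-16 + 2A^-8 - A^-4 + 2 - A^4 + A^8; 12 crossings at w = -4): V = x^-5 - x^-4 + 2x^-3 - x^-2 + 2x^-1 + x
V(D4) = x^-5 - x^-4 + 2x^-3 - x^-2 + 2x^-1 + x  [12 crossings, <D> = A^-10 + 2A^-2 - A^2 + 2A^6 - A^10 + A^14, w = -2]
V(D5) = -x^-3 + 3x^-2 - 2x^-1 + 4 - 2x + 3x^2 - x^3  (w +2, c 14, <D> = -A^-6 + 3A^-2 - 2A^2 + 4A^6 - 2A^10 + 3A^14 - A^18)
key observation: 3 values of V(x) split the 5 diagrams


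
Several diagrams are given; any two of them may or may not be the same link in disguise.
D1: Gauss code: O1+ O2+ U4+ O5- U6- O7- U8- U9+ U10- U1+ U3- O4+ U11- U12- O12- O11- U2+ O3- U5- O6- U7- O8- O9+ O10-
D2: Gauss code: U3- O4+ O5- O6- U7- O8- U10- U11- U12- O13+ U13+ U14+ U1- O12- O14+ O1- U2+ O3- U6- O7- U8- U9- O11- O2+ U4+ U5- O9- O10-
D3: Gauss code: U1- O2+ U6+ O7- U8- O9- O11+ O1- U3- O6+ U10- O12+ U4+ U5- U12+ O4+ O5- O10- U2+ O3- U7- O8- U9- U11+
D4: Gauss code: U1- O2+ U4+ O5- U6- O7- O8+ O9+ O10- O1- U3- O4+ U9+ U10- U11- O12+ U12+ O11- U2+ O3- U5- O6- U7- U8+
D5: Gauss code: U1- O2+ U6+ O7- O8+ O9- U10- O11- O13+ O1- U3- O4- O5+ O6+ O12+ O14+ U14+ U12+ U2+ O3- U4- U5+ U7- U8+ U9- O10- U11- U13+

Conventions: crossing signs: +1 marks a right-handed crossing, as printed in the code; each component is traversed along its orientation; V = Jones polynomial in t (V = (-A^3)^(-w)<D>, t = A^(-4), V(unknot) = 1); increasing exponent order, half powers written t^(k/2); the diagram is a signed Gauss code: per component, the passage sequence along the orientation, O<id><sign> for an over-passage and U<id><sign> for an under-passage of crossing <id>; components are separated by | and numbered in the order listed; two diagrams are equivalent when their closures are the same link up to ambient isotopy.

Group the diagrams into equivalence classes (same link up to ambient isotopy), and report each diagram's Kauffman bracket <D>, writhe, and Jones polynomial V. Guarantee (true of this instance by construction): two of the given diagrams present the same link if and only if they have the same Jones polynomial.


grouping into links: {D1, D3, D4, D5} | {D2}
V(D1) = t^-5 - 2t^-4 + 2t^-3 - 2t^-2 + 2t^-1 - 1 + t  (w -4, c 12, <D> = A^-16 - A^-12 + 2A^-8 - 2A^-4 + 2 - 2A^4 + A^8)
V(D2) = -t^-7 + t^-6 - t^-5 + t^-4 + t^-2  (w -6, c 14, <D> = A^-10 + A^-2 - A^2 + A^6 - A^10)
V(D3) = t^-5 - 2t^-4 + 2t^-3 - 2t^-2 + 2t^-1 - 1 + t  [12 crossings, <D> = A^-10 - A^-6 + 2A^-2 - 2A^2 + 2A^6 - 2A^10 + A^14, w = -2]
V(D4) = t^-5 - 2t^-4 + 2t^-3 - 2t^-2 + 2t^-1 - 1 + t  (w -2, c 12, <D> = A^-10 - A^-6 + 2A^-2 - 2A^2 + 2A^6 - 2A^10 + A^14)
D5 (bracket A^-4 - 1 + 2A^4 - 2A^8 + 2A^12 - 2A^16 + A^20; 14 crossings at w = 0): V = t^-5 - 2t^-4 + 2t^-3 - 2t^-2 + 2t^-1 - 1 + t
why: V(t) takes 2 values over 5 diagrams, fixing the grouping


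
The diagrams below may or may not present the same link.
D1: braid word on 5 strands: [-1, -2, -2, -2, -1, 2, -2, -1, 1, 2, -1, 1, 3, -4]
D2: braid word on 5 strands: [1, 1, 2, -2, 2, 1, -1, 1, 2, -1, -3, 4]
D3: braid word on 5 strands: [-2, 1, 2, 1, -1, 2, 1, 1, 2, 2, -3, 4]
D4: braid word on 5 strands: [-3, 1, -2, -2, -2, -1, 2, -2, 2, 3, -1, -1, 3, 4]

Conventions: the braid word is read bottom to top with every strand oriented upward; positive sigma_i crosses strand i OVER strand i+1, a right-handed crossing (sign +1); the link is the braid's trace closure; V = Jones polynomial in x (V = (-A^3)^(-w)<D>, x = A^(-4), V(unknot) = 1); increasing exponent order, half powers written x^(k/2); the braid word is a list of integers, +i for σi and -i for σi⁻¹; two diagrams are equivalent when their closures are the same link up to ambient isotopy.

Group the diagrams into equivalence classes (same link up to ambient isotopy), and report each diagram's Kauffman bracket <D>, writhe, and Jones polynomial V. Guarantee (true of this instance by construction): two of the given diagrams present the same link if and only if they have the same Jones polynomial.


grouping into links: {D1, D4} | {D2} | {D3}
V(D1) = -x^-6 + x^-5 - x^-4 + 2x^-3 - x^-2 + x^-1  (w -4, c 14, <D> = A^-8 - A^-4 + 2 - A^4 + A^8 - A^12)
V(D2) = x + x^3 - x^4  (w +4, c 12, <D> = -A^-4 + 1 + A^8)
D3 (bracket -A^-10 + A^-6 - A^-2 + A^2 + A^10; 12 crossings at w = +6): V = x^2 + x^4 - x^5 + x^6 - x^7
V(D4) = -x^-6 + x^-5 - x^-4 + 2x^-3 - x^-2 + x^-1  (w -2, c 14, <D> = A^-2 - A^2 + 2A^6 - A^10 + A^14 - A^18)
why: 3 classes among 4 diagrams; unequal V(x) rules out equality


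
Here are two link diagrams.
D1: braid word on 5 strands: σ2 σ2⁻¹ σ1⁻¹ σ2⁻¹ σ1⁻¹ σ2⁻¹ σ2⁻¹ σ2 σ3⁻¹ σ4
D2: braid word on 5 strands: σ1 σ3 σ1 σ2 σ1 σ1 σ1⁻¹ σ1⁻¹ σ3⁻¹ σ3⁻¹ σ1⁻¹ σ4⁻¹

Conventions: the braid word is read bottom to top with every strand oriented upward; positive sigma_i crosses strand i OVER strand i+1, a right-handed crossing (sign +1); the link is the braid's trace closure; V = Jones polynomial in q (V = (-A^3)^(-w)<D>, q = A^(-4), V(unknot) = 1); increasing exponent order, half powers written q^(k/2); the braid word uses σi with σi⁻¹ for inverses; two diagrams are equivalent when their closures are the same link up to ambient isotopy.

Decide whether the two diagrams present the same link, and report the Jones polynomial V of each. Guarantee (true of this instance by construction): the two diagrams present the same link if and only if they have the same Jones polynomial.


equivalent: no
D1 (bracket A^-8 + 1 - A^4; 10 crossings at w = -4): V = -q^-4 + q^-3 + q^-1
V(D2) = 1  [12 crossings, <D> = 1, w = 0]
observation: 2 values of V(q) split the 2 diagrams


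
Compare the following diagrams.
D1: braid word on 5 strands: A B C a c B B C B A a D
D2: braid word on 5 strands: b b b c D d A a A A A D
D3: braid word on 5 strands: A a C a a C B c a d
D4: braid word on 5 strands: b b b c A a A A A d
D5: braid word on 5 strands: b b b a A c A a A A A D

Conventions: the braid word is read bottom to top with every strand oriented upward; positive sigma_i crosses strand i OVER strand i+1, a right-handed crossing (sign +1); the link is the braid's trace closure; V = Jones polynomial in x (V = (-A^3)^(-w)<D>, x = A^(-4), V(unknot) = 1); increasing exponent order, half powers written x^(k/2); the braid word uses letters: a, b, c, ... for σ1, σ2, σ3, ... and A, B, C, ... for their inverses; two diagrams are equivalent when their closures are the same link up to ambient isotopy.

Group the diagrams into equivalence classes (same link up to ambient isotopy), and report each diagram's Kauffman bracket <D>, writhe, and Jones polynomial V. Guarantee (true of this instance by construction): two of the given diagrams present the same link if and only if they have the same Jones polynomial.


classes: {D1} | {D2, D4, D5} | {D3}
V(D1) = -x^-4 + x^-3 + x^-1  [12 crossings, <D> = A^-14 + A^-6 - A^-2, w = -6]
V(D2) = -x^-3 + x^-2 - x^-1 + 3 - x + x^2 - x^3  [12 crossings, <D> = -A^-12 + A^-8 - A^-4 + 3 - A^4 + A^8 - A^12, w = 0]
V(D3) = x + x^3 - x^4  (w +2, c 10, <D> = -A^-10 + A^-6 + A^2)
V(D4) = -x^-3 + x^-2 - x^-1 + 3 - x + x^2 - x^3  [10 crossings, <D> = -A^-6 + A^-2 - A^2 + 3A^6 - A^10 + A^14 - A^18, w = +2]
V(D5) = -x^-3 + x^-2 - x^-1 + 3 - x + x^2 - x^3  [12 crossings, <D> = -A^-12 + A^-8 - A^-4 + 3 - A^4 + A^8 - A^12, w = 0]
insight: 3 values of V(x) split the 5 diagrams


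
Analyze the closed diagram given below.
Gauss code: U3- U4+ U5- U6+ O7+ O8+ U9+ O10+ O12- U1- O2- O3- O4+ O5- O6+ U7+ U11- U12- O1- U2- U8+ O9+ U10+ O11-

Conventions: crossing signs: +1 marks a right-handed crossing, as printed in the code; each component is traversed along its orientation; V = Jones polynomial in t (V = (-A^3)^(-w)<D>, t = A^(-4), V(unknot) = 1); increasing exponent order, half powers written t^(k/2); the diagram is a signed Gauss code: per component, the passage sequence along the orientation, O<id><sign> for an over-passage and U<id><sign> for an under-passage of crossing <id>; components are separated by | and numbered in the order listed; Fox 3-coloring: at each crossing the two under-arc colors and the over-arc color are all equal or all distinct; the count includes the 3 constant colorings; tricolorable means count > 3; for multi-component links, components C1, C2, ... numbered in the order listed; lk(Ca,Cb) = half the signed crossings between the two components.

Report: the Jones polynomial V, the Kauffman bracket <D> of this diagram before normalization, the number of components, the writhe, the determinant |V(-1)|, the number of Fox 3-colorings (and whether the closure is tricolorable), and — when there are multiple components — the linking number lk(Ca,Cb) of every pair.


Jones polynomial: V(t) = -t^-3 + t^-2 - t^-1 + 3 - t + t^2 - t^3
<D> = -A^-12 + A^-8 - A^-4 + 3 - A^4 + A^8 - A^12; writhe 0
components 1, writhe 0 (12 crossings)
3-colorings: 27 of 3^12, det 9 — tricolorable
note: w = 0 (over 12 crossings) is diagram-only; (-A^3)^(0) removes it from V


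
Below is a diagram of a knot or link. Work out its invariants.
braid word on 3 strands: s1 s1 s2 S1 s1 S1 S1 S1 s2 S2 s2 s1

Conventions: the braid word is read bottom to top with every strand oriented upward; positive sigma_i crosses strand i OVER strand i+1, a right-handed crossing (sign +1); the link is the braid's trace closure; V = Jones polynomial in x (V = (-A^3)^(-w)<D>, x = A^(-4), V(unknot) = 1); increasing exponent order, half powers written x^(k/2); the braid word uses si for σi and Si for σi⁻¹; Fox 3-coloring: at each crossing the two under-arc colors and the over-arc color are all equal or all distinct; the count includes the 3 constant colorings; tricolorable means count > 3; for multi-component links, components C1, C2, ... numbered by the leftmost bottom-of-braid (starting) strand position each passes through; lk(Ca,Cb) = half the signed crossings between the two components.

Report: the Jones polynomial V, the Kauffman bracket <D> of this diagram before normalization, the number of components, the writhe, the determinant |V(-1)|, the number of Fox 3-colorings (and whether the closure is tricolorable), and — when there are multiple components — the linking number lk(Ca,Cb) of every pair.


V(x) = -x^-1 + 2 - x + 2x^2 - x^3 + x^4 - x^5
bracket: -A^-14 + A^-10 - A^-6 + 2A^-2 - A^2 + 2A^6 - A^10, w = +2
1 component, writhe +2, over 12 crossings
det 9, colorings 9 of 3^12 — tricolorable
observation: det 9 = |V(-1)|; divisible by 3, so tricolorable


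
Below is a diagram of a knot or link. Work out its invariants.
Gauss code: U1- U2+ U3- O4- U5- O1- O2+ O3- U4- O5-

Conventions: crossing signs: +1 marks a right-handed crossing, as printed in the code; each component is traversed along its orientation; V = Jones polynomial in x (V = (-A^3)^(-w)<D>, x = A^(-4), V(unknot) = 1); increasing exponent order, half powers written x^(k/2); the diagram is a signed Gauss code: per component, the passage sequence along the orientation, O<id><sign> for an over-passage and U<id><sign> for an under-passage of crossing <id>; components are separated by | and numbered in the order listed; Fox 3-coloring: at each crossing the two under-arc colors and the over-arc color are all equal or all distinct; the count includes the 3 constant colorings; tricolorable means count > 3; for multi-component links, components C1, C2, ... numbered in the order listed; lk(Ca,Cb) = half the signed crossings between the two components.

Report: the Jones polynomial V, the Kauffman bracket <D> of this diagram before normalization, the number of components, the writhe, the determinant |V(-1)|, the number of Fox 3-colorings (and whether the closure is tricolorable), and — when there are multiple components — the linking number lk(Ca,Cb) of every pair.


V(x) = -x^-4 + x^-3 + x^-1
bracket: -A^-5 - A^3 + A^7, w = -3
1 component, writhe -3, over 5 crossings
det 3, colorings 9 of 3^5 — tricolorable
observation: |V(-1)| = 3: so tricolorable, since 3 divides 3
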